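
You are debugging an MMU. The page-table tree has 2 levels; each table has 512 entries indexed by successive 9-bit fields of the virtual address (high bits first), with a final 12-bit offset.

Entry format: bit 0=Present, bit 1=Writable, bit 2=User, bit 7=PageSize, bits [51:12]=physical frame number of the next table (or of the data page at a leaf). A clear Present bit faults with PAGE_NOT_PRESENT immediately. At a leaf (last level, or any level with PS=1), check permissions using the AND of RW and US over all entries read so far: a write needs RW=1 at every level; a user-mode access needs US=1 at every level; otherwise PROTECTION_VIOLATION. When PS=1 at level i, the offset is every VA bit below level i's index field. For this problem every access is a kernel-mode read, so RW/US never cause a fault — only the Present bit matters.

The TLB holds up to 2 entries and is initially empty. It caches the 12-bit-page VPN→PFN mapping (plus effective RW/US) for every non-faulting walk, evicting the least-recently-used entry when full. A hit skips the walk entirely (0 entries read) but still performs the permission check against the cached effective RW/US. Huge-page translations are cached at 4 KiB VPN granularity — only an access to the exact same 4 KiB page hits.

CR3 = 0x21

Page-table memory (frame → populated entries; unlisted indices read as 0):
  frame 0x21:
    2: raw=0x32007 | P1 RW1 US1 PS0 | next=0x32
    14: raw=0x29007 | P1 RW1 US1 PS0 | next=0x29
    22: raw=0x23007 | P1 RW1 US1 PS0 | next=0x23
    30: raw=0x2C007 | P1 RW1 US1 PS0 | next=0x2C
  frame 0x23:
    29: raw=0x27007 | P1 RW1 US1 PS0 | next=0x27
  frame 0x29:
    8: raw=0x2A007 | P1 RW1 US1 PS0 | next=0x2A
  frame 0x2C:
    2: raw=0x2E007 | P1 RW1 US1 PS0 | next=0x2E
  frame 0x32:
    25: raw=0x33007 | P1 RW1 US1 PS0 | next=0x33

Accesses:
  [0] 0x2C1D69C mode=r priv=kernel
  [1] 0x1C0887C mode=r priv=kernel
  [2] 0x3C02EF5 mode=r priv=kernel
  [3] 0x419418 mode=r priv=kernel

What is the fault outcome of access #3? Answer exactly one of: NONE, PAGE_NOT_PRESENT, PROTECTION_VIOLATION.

Walk each access:
#0 VA=0x2C1D69C (r,kernel):
  lvl0: tbl 0x21, slot 22 ⇒ 0x23007 (P1/RW1/US1/PS0)
  lvl1: tbl 0x23, slot 29 ⇒ 0x27007 (P1/RW1/US1/PS0)
  ✓ 0x2769C  — 2 lookups
#1 VA=0x1C0887C (r,kernel):
  lvl0: tbl 0x21, slot 14 ⇒ 0x29007 (P1/RW1/US1/PS0)
  lvl1: tbl 0x29, slot 8 ⇒ 0x2A007 (P1/RW1/US1/PS0)
  ✓ 0x2A87C  — 2 lookups
#2 VA=0x3C02EF5 (r,kernel):
  lvl0: tbl 0x21, slot 30 ⇒ 0x2C007 (P1/RW1/US1/PS0)
  lvl1: tbl 0x2C, slot 2 ⇒ 0x2E007 (P1/RW1/US1/PS0)
  ✓ 0x2EEF5  — 2 lookups
#3 VA=0x419418 (r,kernel):
  lvl0: tbl 0x21, slot 2 ⇒ 0x32007 (P1/RW1/US1/PS0)
  lvl1: tbl 0x32, slot 25 ⇒ 0x33007 (P1/RW1/US1/PS0)
  ✓ 0x33418  — 2 lookups

Access #3 fault: NONE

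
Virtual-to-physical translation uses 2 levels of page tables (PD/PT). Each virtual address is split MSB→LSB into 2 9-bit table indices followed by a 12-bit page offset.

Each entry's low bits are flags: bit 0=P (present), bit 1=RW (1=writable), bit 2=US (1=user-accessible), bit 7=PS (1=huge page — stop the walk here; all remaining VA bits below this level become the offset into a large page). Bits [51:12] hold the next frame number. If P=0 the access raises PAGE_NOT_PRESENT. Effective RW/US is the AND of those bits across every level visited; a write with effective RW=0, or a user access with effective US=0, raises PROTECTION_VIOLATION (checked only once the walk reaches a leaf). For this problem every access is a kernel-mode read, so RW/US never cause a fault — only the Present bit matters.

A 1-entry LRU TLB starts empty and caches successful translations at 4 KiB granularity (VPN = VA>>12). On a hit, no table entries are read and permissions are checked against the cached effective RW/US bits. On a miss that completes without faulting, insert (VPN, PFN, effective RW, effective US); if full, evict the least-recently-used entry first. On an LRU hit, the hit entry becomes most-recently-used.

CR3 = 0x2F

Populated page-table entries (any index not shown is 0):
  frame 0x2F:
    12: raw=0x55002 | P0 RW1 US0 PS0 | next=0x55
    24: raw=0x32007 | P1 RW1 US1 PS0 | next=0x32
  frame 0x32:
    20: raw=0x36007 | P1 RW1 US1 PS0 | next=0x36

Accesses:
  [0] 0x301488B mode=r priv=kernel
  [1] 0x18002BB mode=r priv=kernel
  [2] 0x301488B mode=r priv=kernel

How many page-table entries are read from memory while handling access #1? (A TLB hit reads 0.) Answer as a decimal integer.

Per-access translation:
#0 VA=0x301488B (r,kernel):
  [0] read 0x2F idx=24: raw=0x32007 flags P=1 W=1 U=1 S=0
  [1] read 0x32 idx=20: raw=0x36007 flags P=1 W=1 U=1 S=0
  ⇒ phys 0x3688B  [2 reads]
#1 VA=0x18002BB (r,kernel):
  [0] read 0x2F idx=12: raw=0x55002 flags P=0 W=1 U=0 S=0
  ⇒ fault: PAGE_NOT_PRESENT  — 1 lookups
#2 VA=0x301488B (r,kernel):
  TLB hit vpn=0x3014 → PA=0x3688B

Entries read for #1: 1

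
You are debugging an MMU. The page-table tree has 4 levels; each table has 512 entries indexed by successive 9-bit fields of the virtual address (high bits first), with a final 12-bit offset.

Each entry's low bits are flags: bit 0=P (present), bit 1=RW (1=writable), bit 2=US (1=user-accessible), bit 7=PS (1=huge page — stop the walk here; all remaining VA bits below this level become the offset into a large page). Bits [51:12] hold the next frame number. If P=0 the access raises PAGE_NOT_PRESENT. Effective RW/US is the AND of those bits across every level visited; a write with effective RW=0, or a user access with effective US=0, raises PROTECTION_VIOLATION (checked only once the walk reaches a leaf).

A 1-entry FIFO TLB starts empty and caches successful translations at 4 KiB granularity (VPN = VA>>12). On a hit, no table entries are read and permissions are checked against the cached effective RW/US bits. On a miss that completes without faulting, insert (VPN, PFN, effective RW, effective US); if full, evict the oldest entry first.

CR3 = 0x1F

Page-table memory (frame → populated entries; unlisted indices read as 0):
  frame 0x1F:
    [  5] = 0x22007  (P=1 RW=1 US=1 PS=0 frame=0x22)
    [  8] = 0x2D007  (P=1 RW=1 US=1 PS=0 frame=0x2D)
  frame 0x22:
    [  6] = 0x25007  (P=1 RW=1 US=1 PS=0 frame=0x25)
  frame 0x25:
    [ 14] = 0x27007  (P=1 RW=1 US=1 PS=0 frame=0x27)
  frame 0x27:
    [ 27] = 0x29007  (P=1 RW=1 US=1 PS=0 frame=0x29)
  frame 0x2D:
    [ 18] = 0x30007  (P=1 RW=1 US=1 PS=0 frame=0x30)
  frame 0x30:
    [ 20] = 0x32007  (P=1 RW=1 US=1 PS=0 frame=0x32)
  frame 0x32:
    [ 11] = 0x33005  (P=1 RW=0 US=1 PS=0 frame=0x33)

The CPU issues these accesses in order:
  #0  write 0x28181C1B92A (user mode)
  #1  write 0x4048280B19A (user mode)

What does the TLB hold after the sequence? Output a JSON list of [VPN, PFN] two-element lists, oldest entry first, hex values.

Per-access translation:
#0 VA=0x28181C1B92A (w,user):
  L0: frame=0x1F idx=5 entry=0x22007 [P=1 RW=1 US=1 PS=0]
  L1: frame=0x22 idx=6 entry=0x25007 [P=1 RW=1 US=1 PS=0]
  L2: frame=0x25 idx=14 entry=0x27007 [P=1 RW=1 US=1 PS=0]
  L3: frame=0x27 idx=27 entry=0x29007 [P=1 RW=1 US=1 PS=0]
  → PA=0x2992A  (4 entries read)
#1 VA=0x4048280B19A (w,user):
  L0: frame=0x1F idx=8 entry=0x2D007 [P=1 RW=1 US=1 PS=0]
  L1: frame=0x2D idx=18 entry=0x30007 [P=1 RW=1 US=1 PS=0]
  L2: frame=0x30 idx=20 entry=0x32007 [P=1 RW=1 US=1 PS=0]
  L3: frame=0x32 idx=11 entry=0x33005 [P=1 RW=0 US=1 PS=0]
  → PROTECTION_VIOLATION  (4 entries read)

TLB: [["0x28181C1B", "0x29"]]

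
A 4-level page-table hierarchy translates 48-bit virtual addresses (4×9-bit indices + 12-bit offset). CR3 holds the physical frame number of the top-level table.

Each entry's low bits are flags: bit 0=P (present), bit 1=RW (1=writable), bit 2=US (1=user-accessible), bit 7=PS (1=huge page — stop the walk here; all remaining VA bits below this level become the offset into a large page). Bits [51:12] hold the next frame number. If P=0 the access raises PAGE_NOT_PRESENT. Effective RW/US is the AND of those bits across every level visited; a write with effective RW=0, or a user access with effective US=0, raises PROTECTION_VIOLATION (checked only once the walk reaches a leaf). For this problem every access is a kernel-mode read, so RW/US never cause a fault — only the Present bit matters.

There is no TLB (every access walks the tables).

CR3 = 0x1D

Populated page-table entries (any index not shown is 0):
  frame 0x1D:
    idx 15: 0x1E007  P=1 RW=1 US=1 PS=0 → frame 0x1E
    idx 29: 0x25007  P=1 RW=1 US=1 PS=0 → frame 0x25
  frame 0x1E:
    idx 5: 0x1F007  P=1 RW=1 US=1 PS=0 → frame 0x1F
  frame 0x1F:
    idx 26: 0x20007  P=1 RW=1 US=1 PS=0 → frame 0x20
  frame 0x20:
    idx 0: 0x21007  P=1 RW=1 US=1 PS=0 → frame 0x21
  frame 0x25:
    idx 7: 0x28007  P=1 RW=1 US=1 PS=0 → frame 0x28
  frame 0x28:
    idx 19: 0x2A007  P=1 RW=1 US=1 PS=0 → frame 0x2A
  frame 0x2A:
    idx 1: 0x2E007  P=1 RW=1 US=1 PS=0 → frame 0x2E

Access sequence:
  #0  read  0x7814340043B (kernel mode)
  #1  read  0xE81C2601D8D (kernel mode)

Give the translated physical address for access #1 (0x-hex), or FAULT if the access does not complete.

Trace:
#0 VA=0x7814340043B (r,kernel):
  lvl0: tbl 0x1D, slot 15 ⇒ 0x1E007 (P1/RW1/US1/PS0)
  lvl1: tbl 0x1E, slot 5 ⇒ 0x1F007 (P1/RW1/US1/PS0)
  lvl2: tbl 0x1F, slot 26 ⇒ 0x20007 (P1/RW1/US1/PS0)
  lvl3: tbl 0x20, slot 0 ⇒ 0x21007 (P1/RW1/US1/PS0)
  ✓ 0x2143B  — 4 lookups
#1 VA=0xE81C2601D8D (r,kernel):
  lvl0: tbl 0x1D, slot 29 ⇒ 0x25007 (P1/RW1/US1/PS0)
  lvl1: tbl 0x25, slot 7 ⇒ 0x28007 (P1/RW1/US1/PS0)
  lvl2: tbl 0x28, slot 19 ⇒ 0x2A007 (P1/RW1/US1/PS0)
  lvl3: tbl 0x2A, slot 1 ⇒ 0x2E007 (P1/RW1/US1/PS0)
  ✓ 0x2ED8D  — 4 lookups

Access #1 PA: 0x2ED8D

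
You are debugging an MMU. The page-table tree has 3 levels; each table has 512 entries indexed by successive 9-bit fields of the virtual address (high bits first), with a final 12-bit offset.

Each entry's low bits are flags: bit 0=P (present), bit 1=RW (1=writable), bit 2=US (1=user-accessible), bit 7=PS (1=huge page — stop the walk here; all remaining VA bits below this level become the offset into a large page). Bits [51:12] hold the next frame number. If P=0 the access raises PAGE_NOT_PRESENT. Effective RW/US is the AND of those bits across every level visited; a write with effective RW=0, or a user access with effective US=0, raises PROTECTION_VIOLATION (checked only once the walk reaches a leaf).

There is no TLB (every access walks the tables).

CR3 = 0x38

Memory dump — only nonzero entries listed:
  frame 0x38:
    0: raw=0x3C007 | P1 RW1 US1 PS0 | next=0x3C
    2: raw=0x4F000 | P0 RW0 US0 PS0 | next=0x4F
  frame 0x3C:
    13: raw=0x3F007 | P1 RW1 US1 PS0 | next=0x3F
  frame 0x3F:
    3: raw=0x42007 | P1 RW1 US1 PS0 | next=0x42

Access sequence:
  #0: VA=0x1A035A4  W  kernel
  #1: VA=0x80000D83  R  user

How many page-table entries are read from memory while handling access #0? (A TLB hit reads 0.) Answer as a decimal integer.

Per-access translation:
#0 VA=0x1A035A4 (w,kernel):
  L0 @0x38[0] → 0x3C007  P=1,RW=1,US=1,PS=0
  L1 @0x3C[13] → 0x3F007  P=1,RW=1,US=1,PS=0
  L2 @0x3F[3] → 0x42007  P=1,RW=1,US=1,PS=0
  ⇒ phys 0x425A4  [3 reads]
#1 VA=0x80000D83 (r,user):
  L0 @0x38[2] → 0x4F000  P=0,RW=0,US=0,PS=0
  → PAGE_NOT_PRESENT  (1 entries read)

Entries read for #0: 3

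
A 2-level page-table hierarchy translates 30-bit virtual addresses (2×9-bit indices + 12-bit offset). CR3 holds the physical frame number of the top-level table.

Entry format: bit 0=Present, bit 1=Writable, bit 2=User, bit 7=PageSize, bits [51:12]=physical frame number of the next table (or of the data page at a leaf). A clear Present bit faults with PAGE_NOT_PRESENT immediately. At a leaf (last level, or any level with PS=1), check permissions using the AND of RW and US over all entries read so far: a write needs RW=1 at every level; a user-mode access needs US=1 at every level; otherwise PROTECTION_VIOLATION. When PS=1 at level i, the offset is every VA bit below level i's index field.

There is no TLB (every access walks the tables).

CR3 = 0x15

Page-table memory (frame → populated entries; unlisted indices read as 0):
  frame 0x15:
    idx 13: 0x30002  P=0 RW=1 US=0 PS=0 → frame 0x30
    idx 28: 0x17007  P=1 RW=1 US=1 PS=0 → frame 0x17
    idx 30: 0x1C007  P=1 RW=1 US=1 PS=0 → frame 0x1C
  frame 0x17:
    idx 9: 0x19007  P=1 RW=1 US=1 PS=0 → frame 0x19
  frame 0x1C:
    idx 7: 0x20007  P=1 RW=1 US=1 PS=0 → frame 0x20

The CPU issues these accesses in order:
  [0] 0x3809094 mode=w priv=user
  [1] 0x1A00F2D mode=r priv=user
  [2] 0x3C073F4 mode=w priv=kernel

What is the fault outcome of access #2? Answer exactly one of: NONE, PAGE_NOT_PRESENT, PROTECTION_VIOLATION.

Per-access translation:
#0 VA=0x3809094 (w,user):
  L0 @0x15[28] → 0x17007  P=1,RW=1,US=1,PS=0
  L1 @0x17[9] → 0x19007  P=1,RW=1,US=1,PS=0
  ⇒ phys 0x19094  [2 reads]
#1 VA=0x1A00F2D (r,user):
  L0 @0x15[13] → 0x30002  P=0,RW=1,US=0,PS=0
  ⇒ fault: PAGE_NOT_PRESENT  — 1 lookups
#2 VA=0x3C073F4 (w,kernel):
  L0 @0x15[30] → 0x1C007  P=1,RW=1,US=1,PS=0
  L1 @0x1C[7] → 0x20007  P=1,RW=1,US=1,PS=0
  ⇒ phys 0x203F4  [2 reads]

Access #2 fault: NONE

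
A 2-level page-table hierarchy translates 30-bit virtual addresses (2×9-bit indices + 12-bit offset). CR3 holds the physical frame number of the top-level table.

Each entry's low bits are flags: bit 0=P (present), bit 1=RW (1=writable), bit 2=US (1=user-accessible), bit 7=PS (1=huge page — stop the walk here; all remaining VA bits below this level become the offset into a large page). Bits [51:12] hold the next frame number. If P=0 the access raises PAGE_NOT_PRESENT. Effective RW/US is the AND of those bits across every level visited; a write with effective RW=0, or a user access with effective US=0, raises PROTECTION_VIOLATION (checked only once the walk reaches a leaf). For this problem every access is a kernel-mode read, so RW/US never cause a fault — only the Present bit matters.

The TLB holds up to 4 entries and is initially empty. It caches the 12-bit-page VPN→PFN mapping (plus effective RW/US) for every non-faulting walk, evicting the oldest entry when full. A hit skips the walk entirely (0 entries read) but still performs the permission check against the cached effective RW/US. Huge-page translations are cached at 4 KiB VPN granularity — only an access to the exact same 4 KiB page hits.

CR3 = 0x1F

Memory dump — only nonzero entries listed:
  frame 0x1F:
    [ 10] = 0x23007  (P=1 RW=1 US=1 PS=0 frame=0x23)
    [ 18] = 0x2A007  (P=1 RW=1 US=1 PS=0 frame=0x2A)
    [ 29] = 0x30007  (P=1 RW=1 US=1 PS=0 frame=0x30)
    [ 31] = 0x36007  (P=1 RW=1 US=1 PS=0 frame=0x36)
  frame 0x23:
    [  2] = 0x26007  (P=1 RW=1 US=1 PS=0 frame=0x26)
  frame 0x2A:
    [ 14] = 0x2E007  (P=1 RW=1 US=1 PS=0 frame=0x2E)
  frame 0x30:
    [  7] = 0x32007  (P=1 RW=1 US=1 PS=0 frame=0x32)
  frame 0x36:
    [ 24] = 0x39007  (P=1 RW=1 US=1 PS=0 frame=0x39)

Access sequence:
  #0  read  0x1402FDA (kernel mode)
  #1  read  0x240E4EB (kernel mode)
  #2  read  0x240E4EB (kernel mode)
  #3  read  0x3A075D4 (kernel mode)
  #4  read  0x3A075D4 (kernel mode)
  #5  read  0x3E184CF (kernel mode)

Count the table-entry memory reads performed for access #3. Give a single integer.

Walk each access:
#0 VA=0x1402FDA (r,kernel):
  L0: frame=0x1F idx=10 entry=0x23007 [P=1 RW=1 US=1 PS=0]
  L1: frame=0x23 idx=2 entry=0x26007 [P=1 RW=1 US=1 PS=0]
  → PA=0x26FDA  (2 entries read)
#1 VA=0x240E4EB (r,kernel):
  L0: frame=0x1F idx=18 entry=0x2A007 [P=1 RW=1 US=1 PS=0]
  L1: frame=0x2A idx=14 entry=0x2E007 [P=1 RW=1 US=1 PS=0]
  → PA=0x2E4EB  (2 entries read)
#2 VA=0x240E4EB (r,kernel):
  TLB hit vpn=0x240E → PA=0x2E4EB
#3 VA=0x3A075D4 (r,kernel):
  L0: frame=0x1F idx=29 entry=0x30007 [P=1 RW=1 US=1 PS=0]
  L1: frame=0x30 idx=7 entry=0x32007 [P=1 RW=1 US=1 PS=0]
  → PA=0x325D4  (2 entries read)
#4 VA=0x3A075D4 (r,kernel):
  TLB hit vpn=0x3A07 → PA=0x325D4
#5 VA=0x3E184CF (r,kernel):
  L0: frame=0x1F idx=31 entry=0x36007 [P=1 RW=1 US=1 PS=0]
  L1: frame=0x36 idx=24 entry=0x39007 [P=1 RW=1 US=1 PS=0]
  → PA=0x394CF  (2 entries read)

Entries read for #3: 2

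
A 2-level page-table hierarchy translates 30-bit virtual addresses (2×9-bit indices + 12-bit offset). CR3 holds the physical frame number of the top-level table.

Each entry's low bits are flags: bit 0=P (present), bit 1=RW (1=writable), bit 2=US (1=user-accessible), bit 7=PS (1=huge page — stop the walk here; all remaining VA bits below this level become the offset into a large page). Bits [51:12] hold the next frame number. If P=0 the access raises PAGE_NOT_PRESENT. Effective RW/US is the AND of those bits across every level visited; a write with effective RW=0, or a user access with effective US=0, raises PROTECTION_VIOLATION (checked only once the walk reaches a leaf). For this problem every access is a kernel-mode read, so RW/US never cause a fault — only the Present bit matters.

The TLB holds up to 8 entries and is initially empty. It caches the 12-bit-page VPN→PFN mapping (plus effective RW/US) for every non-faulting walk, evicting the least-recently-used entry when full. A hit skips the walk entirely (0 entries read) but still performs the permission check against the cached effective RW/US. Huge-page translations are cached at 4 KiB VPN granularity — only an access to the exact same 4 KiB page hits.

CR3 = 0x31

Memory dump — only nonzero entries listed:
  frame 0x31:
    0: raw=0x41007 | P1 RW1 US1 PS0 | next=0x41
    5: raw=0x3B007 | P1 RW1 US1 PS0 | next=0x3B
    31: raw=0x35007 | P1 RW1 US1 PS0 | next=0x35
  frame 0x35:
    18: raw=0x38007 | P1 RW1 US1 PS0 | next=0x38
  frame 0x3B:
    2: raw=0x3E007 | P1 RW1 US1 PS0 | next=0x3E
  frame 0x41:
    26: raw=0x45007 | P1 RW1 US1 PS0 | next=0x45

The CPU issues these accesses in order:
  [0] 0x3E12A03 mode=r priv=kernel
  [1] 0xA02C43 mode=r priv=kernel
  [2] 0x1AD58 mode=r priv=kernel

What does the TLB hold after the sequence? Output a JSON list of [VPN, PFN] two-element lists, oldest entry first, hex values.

Walk each access:
#0 VA=0x3E12A03 (r,kernel):
  L0: frame=0x31 idx=31 entry=0x35007 [P=1 RW=1 US=1 PS=0]
  L1: frame=0x35 idx=18 entry=0x38007 [P=1 RW=1 US=1 PS=0]
  → PA=0x38A03  (2 entries read)
#1 VA=0xA02C43 (r,kernel):
  L0: frame=0x31 idx=5 entry=0x3B007 [P=1 RW=1 US=1 PS=0]
  L1: frame=0x3B idx=2 entry=0x3E007 [P=1 RW=1 US=1 PS=0]
  → PA=0x3EC43  (2 entries read)
#2 VA=0x1AD58 (r,kernel):
  L0: frame=0x31 idx=0 entry=0x41007 [P=1 RW=1 US=1 PS=0]
  L1: frame=0x41 idx=26 entry=0x45007 [P=1 RW=1 US=1 PS=0]
  → PA=0x45D58  (2 entries read)

TLB: [["0x3E12", "0x38"], ["0xA02", "0x3E"], ["0x1A", "0x45"]]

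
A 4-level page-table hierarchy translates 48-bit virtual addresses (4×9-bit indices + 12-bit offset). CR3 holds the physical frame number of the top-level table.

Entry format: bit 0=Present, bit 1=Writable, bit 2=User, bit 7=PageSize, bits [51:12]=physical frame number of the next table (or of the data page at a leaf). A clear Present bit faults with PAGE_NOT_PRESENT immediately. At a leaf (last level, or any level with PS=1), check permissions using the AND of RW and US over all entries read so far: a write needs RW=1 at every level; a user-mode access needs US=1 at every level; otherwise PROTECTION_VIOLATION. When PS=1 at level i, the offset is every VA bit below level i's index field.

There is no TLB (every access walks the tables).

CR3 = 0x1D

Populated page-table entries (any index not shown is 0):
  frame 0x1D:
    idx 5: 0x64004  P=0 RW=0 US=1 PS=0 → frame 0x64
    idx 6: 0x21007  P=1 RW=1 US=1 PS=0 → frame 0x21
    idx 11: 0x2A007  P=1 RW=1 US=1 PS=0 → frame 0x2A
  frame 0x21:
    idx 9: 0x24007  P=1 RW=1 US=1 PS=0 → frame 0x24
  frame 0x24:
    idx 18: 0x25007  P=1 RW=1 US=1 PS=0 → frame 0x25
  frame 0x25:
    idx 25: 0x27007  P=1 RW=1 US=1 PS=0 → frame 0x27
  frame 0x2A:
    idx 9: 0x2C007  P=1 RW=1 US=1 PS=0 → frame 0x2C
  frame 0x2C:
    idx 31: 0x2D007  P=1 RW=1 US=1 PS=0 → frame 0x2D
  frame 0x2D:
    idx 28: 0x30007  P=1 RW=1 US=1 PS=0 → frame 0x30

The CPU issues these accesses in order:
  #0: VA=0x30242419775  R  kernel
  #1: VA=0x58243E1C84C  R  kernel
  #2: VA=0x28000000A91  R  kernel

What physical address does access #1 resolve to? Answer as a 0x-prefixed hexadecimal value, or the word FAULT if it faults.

Per-access translation:
#0 VA=0x30242419775 (r,kernel):
  L0 @0x1D[6] → 0x21007  P=1,RW=1,US=1,PS=0
  L1 @0x21[9] → 0x24007  P=1,RW=1,US=1,PS=0
  L2 @0x24[18] → 0x25007  P=1,RW=1,US=1,PS=0
  L3 @0x25[25] → 0x27007  P=1,RW=1,US=1,PS=0
  ✓ 0x27775  — 4 lookups
#1 VA=0x58243E1C84C (r,kernel):
  L0 @0x1D[11] → 0x2A007  P=1,RW=1,US=1,PS=0
  L1 @0x2A[9] → 0x2C007  P=1,RW=1,US=1,PS=0
  L2 @0x2C[31] → 0x2D007  P=1,RW=1,US=1,PS=0
  L3 @0x2D[28] → 0x30007  P=1,RW=1,US=1,PS=0
  ✓ 0x3084C  — 4 lookups
#2 VA=0x28000000A91 (r,kernel):
  L0 @0x1D[5] → 0x64004  P=0,RW=0,US=1,PS=0
  ✗ PAGE_NOT_PRESENT  [1 reads]

Access #1 PA: 0x3084C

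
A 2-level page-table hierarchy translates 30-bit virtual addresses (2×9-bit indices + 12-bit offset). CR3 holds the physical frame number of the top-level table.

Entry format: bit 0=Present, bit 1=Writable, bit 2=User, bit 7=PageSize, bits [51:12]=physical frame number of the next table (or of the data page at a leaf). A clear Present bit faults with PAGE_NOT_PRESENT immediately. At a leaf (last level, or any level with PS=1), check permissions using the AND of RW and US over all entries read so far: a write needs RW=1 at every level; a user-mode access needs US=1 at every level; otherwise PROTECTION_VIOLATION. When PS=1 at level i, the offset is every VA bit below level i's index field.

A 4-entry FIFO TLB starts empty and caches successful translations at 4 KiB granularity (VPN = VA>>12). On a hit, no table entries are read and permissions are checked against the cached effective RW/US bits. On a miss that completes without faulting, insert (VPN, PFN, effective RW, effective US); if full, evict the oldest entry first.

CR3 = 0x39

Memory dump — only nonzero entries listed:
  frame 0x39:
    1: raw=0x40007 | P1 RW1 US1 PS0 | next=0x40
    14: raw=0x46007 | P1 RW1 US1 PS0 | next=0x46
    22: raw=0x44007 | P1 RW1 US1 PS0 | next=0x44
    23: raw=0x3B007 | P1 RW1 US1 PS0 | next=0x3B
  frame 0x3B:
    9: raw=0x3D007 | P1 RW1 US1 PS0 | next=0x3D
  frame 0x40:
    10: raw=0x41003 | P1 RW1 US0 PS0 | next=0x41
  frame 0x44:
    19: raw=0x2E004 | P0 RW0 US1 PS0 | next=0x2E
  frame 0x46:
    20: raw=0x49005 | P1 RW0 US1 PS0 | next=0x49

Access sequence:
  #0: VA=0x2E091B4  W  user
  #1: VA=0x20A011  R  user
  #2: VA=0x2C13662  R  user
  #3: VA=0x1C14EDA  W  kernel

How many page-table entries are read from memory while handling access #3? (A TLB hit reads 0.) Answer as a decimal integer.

Walk each access:
#0 VA=0x2E091B4 (w,user):
  [0] read 0x39 idx=23: raw=0x3B007 flags P=1 W=1 U=1 S=0
  [1] read 0x3B idx=9: raw=0x3D007 flags P=1 W=1 U=1 S=0
  ✓ 0x3D1B4  — 2 lookups
#1 VA=0x20A011 (r,user):
  [0] read 0x39 idx=1: raw=0x40007 flags P=1 W=1 U=1 S=0
  [1] read 0x40 idx=10: raw=0x41003 flags P=1 W=1 U=0 S=0
  ⇒ fault: PROTECTION_VIOLATION  — 2 lookups
#2 VA=0x2C13662 (r,user):
  [0] read 0x39 idx=22: raw=0x44007 flags P=1 W=1 U=1 S=0
  [1] read 0x44 idx=19: raw=0x2E004 flags P=0 W=0 U=1 S=0
  ⇒ fault: PAGE_NOT_PRESENT  — 2 lookups
#3 VA=0x1C14EDA (w,kernel):
  [0] read 0x39 idx=14: raw=0x46007 flags P=1 W=1 U=1 S=0
  [1] read 0x46 idx=20: raw=0x49005 flags P=1 W=0 U=1 S=0
  ⇒ fault: PROTECTION_VIOLATION  — 2 lookups

Entries read for #3: 2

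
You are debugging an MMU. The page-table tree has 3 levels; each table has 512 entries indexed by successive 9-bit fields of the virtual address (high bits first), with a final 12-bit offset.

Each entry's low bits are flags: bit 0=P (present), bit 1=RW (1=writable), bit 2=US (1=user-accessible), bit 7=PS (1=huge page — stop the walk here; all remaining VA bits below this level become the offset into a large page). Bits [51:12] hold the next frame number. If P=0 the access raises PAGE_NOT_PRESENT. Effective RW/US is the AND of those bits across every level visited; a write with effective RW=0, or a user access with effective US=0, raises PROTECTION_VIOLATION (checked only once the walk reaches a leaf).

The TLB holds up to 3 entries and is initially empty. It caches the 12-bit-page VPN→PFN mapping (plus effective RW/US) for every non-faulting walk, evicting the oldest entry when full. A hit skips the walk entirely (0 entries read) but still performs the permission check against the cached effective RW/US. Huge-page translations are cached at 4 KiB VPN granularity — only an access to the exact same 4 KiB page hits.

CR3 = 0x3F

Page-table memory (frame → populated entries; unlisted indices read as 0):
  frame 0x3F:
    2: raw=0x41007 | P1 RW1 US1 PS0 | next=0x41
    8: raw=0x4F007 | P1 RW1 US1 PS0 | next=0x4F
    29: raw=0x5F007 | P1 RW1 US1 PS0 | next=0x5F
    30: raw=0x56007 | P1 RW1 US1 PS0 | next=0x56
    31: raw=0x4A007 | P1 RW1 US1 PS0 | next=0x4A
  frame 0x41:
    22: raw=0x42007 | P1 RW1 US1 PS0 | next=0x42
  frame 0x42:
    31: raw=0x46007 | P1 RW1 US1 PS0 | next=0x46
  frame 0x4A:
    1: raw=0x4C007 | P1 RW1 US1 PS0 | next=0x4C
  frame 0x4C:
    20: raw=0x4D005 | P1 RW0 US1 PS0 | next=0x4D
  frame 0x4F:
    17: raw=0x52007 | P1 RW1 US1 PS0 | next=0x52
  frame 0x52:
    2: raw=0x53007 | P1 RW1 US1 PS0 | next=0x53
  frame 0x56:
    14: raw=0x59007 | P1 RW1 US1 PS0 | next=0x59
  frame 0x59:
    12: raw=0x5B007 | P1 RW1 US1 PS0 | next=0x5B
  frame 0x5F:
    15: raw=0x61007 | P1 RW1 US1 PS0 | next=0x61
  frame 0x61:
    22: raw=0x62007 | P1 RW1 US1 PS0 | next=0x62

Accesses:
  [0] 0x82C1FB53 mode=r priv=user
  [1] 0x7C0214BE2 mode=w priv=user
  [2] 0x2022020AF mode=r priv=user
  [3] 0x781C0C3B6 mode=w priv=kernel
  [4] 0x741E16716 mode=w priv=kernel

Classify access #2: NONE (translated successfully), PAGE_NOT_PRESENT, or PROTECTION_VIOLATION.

Per-access translation:
#0 VA=0x82C1FB53 (r,user):
  lvl0: tbl 0x3F, slot 2 ⇒ 0x41007 (P1/RW1/US1/PS0)
  lvl1: tbl 0x41, slot 22 ⇒ 0x42007 (P1/RW1/US1/PS0)
  lvl2: tbl 0x42, slot 31 ⇒ 0x46007 (P1/RW1/US1/PS0)
  ⇒ phys 0x46B53  [3 reads]
#1 VA=0x7C0214BE2 (w,user):
  lvl0: tbl 0x3F, slot 31 ⇒ 0x4A007 (P1/RW1/US1/PS0)
  lvl1: tbl 0x4A, slot 1 ⇒ 0x4C007 (P1/RW1/US1/PS0)
  lvl2: tbl 0x4C, slot 20 ⇒ 0x4D005 (P1/RW0/US1/PS0)
  → PROTECTION_VIOLATION  (3 entries read)
#2 VA=0x2022020AF (r,user):
  lvl0: tbl 0x3F, slot 8 ⇒ 0x4F007 (P1/RW1/US1/PS0)
  lvl1: tbl 0x4F, slot 17 ⇒ 0x52007 (P1/RW1/US1/PS0)
  lvl2: tbl 0x52, slot 2 ⇒ 0x53007 (P1/RW1/US1/PS0)
  ⇒ phys 0x530AF  [3 reads]
#3 VA=0x781C0C3B6 (w,kernel):
  lvl0: tbl 0x3F, slot 30 ⇒ 0x56007 (P1/RW1/US1/PS0)
  lvl1: tbl 0x56, slot 14 ⇒ 0x59007 (P1/RW1/US1/PS0)
  lvl2: tbl 0x59, slot 12 ⇒ 0x5B007 (P1/RW1/US1/PS0)
  ⇒ phys 0x5B3B6  [3 reads]
#4 VA=0x741E16716 (w,kernel):
  lvl0: tbl 0x3F, slot 29 ⇒ 0x5F007 (P1/RW1/US1/PS0)
  lvl1: tbl 0x5F, slot 15 ⇒ 0x61007 (P1/RW1/US1/PS0)
  lvl2: tbl 0x61, slot 22 ⇒ 0x62007 (P1/RW1/US1/PS0)
  ⇒ phys 0x62716  [3 reads]

Access #2 fault: NONE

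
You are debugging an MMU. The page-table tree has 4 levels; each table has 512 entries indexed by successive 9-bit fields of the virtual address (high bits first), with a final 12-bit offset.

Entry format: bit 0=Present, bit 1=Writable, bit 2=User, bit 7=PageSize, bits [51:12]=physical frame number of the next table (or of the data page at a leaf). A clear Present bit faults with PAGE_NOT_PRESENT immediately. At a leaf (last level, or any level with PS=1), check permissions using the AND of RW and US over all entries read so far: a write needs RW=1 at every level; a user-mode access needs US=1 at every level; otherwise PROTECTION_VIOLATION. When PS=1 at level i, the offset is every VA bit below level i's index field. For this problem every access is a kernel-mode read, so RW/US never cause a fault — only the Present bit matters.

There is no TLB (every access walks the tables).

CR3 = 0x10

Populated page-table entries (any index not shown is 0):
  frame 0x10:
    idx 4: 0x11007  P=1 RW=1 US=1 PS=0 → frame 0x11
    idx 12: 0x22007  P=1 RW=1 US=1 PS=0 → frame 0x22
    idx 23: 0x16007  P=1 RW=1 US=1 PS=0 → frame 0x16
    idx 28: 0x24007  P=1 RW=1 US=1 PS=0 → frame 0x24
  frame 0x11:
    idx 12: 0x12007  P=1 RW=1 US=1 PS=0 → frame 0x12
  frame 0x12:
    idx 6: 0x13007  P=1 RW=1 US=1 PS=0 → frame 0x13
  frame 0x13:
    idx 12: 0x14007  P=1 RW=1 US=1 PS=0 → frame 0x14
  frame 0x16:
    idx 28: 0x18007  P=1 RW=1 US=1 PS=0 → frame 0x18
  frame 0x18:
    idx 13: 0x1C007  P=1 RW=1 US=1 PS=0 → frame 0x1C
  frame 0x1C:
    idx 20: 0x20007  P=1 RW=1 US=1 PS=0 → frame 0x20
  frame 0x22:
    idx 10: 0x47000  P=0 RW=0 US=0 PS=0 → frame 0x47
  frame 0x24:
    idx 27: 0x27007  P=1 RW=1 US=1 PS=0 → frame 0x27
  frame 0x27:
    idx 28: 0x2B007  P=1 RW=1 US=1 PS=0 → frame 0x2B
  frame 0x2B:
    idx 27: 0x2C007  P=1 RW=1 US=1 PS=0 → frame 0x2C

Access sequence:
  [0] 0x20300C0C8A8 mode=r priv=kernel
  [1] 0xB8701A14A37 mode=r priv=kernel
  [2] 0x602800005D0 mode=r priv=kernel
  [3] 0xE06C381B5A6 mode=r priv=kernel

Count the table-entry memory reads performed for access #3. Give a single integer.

Per-access translation:
#0 VA=0x20300C0C8A8 (r,kernel):
  lvl0: tbl 0x10, slot 4 ⇒ 0x11007 (P1/RW1/US1/PS0)
  lvl1: tbl 0x11, slot 12 ⇒ 0x12007 (P1/RW1/US1/PS0)
  lvl2: tbl 0x12, slot 6 ⇒ 0x13007 (P1/RW1/US1/PS0)
  lvl3: tbl 0x13, slot 12 ⇒ 0x14007 (P1/RW1/US1/PS0)
  ✓ 0x148A8  — 4 lookups
#1 VA=0xB8701A14A37 (r,kernel):
  lvl0: tbl 0x10, slot 23 ⇒ 0x16007 (P1/RW1/US1/PS0)
  lvl1: tbl 0x16, slot 28 ⇒ 0x18007 (P1/RW1/US1/PS0)
  lvl2: tbl 0x18, slot 13 ⇒ 0x1C007 (P1/RW1/US1/PS0)
  lvl3: tbl 0x1C, slot 20 ⇒ 0x20007 (P1/RW1/US1/PS0)
  ✓ 0x20A37  — 4 lookups
#2 VA=0x602800005D0 (r,kernel):
  lvl0: tbl 0x10, slot 12 ⇒ 0x22007 (P1/RW1/US1/PS0)
  lvl1: tbl 0x22, slot 10 ⇒ 0x47000 (P0/RW0/US0/PS0)
  ⇒ fault: PAGE_NOT_PRESENT  — 2 lookups
#3 VA=0xE06C381B5A6 (r,kernel):
  lvl0: tbl 0x10, slot 28 ⇒ 0x24007 (P1/RW1/US1/PS0)
  lvl1: tbl 0x24, slot 27 ⇒ 0x27007 (P1/RW1/US1/PS0)
  lvl2: tbl 0x27, slot 28 ⇒ 0x2B007 (P1/RW1/US1/PS0)
  lvl3: tbl 0x2B, slot 27 ⇒ 0x2C007 (P1/RW1/US1/PS0)
  ✓ 0x2C5A6  — 4 lookups

Entries read for #3: 4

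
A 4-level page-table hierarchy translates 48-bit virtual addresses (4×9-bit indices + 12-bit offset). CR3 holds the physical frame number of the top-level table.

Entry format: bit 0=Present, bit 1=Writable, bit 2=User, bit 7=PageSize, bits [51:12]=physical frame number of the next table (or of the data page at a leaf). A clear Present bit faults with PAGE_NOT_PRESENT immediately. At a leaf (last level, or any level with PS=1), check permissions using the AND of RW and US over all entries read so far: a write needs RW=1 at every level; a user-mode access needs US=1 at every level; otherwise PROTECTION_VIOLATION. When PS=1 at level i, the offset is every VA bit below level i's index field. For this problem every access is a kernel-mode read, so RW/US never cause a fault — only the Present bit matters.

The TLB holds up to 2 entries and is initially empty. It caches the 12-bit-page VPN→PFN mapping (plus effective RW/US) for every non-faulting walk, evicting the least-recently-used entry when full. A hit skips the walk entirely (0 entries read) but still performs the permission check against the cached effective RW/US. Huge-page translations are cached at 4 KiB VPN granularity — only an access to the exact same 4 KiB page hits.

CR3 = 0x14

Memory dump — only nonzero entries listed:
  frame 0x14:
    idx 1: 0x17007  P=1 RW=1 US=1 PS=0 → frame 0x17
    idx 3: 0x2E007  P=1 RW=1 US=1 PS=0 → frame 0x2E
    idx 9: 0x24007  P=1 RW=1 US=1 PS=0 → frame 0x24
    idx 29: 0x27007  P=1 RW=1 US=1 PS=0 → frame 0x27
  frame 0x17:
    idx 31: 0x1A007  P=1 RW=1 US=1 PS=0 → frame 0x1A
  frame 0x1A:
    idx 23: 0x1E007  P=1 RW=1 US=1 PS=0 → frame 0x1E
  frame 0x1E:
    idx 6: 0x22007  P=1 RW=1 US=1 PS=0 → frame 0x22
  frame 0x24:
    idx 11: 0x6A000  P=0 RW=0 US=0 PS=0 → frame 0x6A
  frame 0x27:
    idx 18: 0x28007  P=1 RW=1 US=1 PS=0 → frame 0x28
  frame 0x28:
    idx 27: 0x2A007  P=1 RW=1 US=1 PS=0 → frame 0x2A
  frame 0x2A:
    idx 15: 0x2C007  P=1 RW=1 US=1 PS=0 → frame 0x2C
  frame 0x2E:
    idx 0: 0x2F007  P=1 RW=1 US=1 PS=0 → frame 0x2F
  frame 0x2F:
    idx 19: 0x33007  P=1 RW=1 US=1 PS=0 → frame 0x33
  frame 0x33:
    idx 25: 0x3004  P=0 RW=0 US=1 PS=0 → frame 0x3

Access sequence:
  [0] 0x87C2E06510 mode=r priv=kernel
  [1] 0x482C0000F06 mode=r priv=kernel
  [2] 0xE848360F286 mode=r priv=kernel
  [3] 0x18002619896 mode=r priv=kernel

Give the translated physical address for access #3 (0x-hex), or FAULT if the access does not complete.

Per-access translation:
#0 VA=0x87C2E06510 (r,kernel):
  L0 @0x14[1] → 0x17007  P=1,RW=1,US=1,PS=0
  L1 @0x17[31] → 0x1A007  P=1,RW=1,US=1,PS=0
  L2 @0x1A[23] → 0x1E007  P=1,RW=1,US=1,PS=0
  L3 @0x1E[6] → 0x22007  P=1,RW=1,US=1,PS=0
  → PA=0x22510  (4 entries read)
#1 VA=0x482C0000F06 (r,kernel):
  L0 @0x14[9] → 0x24007  P=1,RW=1,US=1,PS=0
  L1 @0x24[11] → 0x6A000  P=0,RW=0,US=0,PS=0
  ⇒ fault: PAGE_NOT_PRESENT  — 2 lookups
#2 VA=0xE848360F286 (r,kernel):
  L0 @0x14[29] → 0x27007  P=1,RW=1,US=1,PS=0
  L1 @0x27[18] → 0x28007  P=1,RW=1,US=1,PS=0
  L2 @0x28[27] → 0x2A007  P=1,RW=1,US=1,PS=0
  L3 @0x2A[15] → 0x2C007  P=1,RW=1,US=1,PS=0
  → PA=0x2C286  (4 entries read)
#3 VA=0x18002619896 (r,kernel):
  L0 @0x14[3] → 0x2E007  P=1,RW=1,US=1,PS=0
  L1 @0x2E[0] → 0x2F007  P=1,RW=1,US=1,PS=0
  L2 @0x2F[19] → 0x33007  P=1,RW=1,US=1,PS=0
  L3 @0x33[25] → 0x3004  P=0,RW=0,US=1,PS=0
  ⇒ fault: PAGE_NOT_PRESENT  — 4 lookups

Access #3 PA: FAULT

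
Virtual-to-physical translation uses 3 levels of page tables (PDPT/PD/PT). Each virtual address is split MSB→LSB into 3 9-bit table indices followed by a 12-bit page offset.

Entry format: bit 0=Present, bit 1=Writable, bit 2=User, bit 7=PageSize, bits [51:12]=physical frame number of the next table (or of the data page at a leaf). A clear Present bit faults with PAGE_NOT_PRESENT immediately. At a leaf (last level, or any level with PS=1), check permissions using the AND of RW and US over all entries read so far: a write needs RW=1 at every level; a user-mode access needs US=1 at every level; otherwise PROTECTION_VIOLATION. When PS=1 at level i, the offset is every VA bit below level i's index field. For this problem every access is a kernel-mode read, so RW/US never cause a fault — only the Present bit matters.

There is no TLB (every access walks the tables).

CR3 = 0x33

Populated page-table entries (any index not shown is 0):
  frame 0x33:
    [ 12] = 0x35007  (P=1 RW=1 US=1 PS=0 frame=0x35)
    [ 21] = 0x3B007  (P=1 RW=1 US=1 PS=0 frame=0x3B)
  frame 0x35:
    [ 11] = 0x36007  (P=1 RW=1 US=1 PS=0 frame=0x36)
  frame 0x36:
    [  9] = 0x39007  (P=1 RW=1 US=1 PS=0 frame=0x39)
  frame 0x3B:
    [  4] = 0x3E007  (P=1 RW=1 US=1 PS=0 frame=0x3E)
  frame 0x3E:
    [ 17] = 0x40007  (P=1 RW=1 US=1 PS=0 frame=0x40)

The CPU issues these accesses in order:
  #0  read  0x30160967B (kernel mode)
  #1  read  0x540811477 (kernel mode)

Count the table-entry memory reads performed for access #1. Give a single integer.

Per-access translation:
#0 VA=0x30160967B (r,kernel):
  [0] read 0x33 idx=12: raw=0x35007 flags P=1 W=1 U=1 S=0
  [1] read 0x35 idx=11: raw=0x36007 flags P=1 W=1 U=1 S=0
  [2] read 0x36 idx=9: raw=0x39007 flags P=1 W=1 U=1 S=0
  ✓ 0x3967B  — 3 lookups
#1 VA=0x540811477 (r,kernel):
  [0] read 0x33 idx=21: raw=0x3B007 flags P=1 W=1 U=1 S=0
  [1] read 0x3B idx=4: raw=0x3E007 flags P=1 W=1 U=1 S=0
  [2] read 0x3E idx=17: raw=0x40007 flags P=1 W=1 U=1 S=0
  ✓ 0x40477  — 3 lookups

Entries read for #1: 3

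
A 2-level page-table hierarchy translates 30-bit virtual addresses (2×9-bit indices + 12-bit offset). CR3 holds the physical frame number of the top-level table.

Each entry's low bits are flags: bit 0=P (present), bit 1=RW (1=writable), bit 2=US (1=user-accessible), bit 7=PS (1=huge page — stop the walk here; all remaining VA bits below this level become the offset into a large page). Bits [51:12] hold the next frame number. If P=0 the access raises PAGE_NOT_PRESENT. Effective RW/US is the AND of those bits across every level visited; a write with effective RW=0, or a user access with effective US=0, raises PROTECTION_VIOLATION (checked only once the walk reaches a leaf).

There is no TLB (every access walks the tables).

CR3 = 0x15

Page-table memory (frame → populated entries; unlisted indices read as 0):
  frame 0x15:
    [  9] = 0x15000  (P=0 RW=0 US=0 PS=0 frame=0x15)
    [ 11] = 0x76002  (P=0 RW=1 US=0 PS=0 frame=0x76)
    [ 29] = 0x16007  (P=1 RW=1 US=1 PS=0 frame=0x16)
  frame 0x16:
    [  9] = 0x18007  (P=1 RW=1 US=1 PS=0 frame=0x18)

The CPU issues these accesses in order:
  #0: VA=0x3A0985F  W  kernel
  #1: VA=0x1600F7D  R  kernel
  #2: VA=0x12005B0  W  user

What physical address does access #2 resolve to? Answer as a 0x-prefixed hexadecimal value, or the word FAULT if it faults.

Walk each access:
#0 VA=0x3A0985F (w,kernel):
  lvl0: tbl 0x15, slot 29 ⇒ 0x16007 (P1/RW1/US1/PS0)
  lvl1: tbl 0x16, slot 9 ⇒ 0x18007 (P1/RW1/US1/PS0)
  → PA=0x1885F  (2 entries read)
#1 VA=0x1600F7D (r,kernel):
  lvl0: tbl 0x15, slot 11 ⇒ 0x76002 (P0/RW1/US0/PS0)
  ⇒ fault: PAGE_NOT_PRESENT  — 1 lookups
#2 VA=0x12005B0 (w,user):
  lvl0: tbl 0x15, slot 9 ⇒ 0x15000 (P0/RW0/US0/PS0)
  ⇒ fault: PAGE_NOT_PRESENT  — 1 lookups

Access #2 PA: FAULT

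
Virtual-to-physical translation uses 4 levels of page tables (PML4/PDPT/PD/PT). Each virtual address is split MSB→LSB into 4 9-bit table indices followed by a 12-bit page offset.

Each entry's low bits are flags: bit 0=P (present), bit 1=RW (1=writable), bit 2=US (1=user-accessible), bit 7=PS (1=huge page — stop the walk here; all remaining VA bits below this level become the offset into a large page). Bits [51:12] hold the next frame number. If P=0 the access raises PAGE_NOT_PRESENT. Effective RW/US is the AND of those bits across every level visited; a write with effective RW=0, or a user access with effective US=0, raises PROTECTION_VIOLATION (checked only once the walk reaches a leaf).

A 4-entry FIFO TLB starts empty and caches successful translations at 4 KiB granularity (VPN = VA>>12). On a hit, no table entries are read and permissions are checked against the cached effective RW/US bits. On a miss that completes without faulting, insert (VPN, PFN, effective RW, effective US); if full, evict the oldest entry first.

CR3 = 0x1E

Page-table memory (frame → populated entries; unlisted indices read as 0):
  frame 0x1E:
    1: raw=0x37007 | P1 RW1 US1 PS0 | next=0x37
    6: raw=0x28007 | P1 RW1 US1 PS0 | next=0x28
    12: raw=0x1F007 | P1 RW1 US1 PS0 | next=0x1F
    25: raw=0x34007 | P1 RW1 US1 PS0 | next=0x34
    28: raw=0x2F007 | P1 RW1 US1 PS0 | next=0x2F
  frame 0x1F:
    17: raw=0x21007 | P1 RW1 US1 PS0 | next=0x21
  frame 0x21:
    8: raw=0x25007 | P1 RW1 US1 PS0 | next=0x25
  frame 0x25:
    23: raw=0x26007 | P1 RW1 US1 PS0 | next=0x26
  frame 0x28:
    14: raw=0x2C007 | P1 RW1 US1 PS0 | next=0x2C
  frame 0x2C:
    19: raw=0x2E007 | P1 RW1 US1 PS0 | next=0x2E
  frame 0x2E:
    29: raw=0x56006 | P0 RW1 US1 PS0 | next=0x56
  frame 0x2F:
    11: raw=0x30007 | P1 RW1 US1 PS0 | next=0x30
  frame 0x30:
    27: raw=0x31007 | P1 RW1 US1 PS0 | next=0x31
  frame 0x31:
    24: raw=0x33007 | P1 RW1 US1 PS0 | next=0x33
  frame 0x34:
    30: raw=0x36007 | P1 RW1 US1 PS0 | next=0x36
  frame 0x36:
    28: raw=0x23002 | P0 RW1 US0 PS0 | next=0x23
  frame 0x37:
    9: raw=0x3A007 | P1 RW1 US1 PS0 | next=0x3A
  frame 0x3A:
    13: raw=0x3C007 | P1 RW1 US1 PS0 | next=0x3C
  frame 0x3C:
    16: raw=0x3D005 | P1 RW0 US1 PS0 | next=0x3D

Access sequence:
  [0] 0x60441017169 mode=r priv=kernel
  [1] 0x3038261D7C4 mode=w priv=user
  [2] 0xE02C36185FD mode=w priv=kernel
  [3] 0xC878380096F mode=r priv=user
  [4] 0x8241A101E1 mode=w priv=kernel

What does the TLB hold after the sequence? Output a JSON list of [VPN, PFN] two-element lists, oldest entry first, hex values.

Walk each access:
#0 VA=0x60441017169 (r,kernel):
  L0 @0x1E[12] → 0x1F007  P=1,RW=1,US=1,PS=0
  L1 @0x1F[17] → 0x21007  P=1,RW=1,US=1,PS=0
  L2 @0x21[8] → 0x25007  P=1,RW=1,US=1,PS=0
  L3 @0x25[23] → 0x26007  P=1,RW=1,US=1,PS=0
  → PA=0x26169  (4 entries read)
#1 VA=0x3038261D7C4 (w,user):
  L0 @0x1E[6] → 0x28007  P=1,RW=1,US=1,PS=0
  L1 @0x28[14] → 0x2C007  P=1,RW=1,US=1,PS=0
  L2 @0x2C[19] → 0x2E007  P=1,RW=1,US=1,PS=0
  L3 @0x2E[29] → 0x56006  P=0,RW=1,US=1,PS=0
  ⇒ fault: PAGE_NOT_PRESENT  — 4 lookups
#2 VA=0xE02C36185FD (w,kernel):
  L0 @0x1E[28] → 0x2F007  P=1,RW=1,US=1,PS=0
  L1 @0x2F[11] → 0x30007  P=1,RW=1,US=1,PS=0
  L2 @0x30[27] → 0x31007  P=1,RW=1,US=1,PS=0
  L3 @0x31[24] → 0x33007  P=1,RW=1,US=1,PS=0
  → PA=0x335FD  (4 entries read)
#3 VA=0xC878380096F (r,user):
  L0 @0x1E[25] → 0x34007  P=1,RW=1,US=1,PS=0
  L1 @0x34[30] → 0x36007  P=1,RW=1,US=1,PS=0
  L2 @0x36[28] → 0x23002  P=0,RW=1,US=0,PS=0
  ⇒ fault: PAGE_NOT_PRESENT  — 3 lookups
#4 VA=0x8241A101E1 (w,kernel):
  L0 @0x1E[1] → 0x37007  P=1,RW=1,US=1,PS=0
  L1 @0x37[9] → 0x3A007  P=1,RW=1,US=1,PS=0
  L2 @0x3A[13] → 0x3C007  P=1,RW=1,US=1,PS=0
  L3 @0x3C[16] → 0x3D005  P=1,RW=0,US=1,PS=0
  ⇒ fault: PROTECTION_VIOLATION  — 4 lookups

TLB: [["0x60441017", "0x26"], ["0xE02C3618", "0x33"]]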